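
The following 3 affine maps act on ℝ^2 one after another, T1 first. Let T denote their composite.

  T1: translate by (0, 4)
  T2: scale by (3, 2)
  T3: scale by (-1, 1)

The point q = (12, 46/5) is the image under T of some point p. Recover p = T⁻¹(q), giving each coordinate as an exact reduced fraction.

p = (-4, 3/5)

T1 = [1 0 0; 0 1 4; 0 0 1]
T2·T1 = [3 0 0; 0 2 8; 0 0 1]
T3·…·T1 = [-3 0 0; 0 2 8; 0 0 1]
det M = -6; M⁻¹ = [-1/3 0 0; 0 1/2 -4; 0 0 1]
M⁻¹ · (12, 46/5)ᵀ = (-4, 3/5)ᵀ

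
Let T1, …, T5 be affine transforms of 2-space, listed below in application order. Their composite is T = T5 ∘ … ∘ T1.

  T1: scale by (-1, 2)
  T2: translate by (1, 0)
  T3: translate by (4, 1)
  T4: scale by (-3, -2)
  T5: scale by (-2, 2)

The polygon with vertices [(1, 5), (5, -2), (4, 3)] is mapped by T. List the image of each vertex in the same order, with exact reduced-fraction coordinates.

image vertices: (24, -44), (0, 12), (6, -28)

T1 scale by (-1, 2): (1, 5) → (-1, 10); (5, -2) → (-5, -4); (4, 3) → (-4, 6)
T2 translate by (1, 0): (-1, 10) → (0, 10); (-5, -4) → (-4, -4); (-4, 6) → (-3, 6)
T3 translate by (4, 1): (0, 10) → (4, 11); (-4, -4) → (0, -3); (-3, 6) → (1, 7)
T4 scale by (-3, -2): (4, 11) → (-12, -22); (0, -3) → (0, 6); (1, 7) → (-3, -14)
T5 scale by (-2, 2): (-12, -22) → (24, -44); (0, 6) → (0, 12); (-3, -14) → (6, -28)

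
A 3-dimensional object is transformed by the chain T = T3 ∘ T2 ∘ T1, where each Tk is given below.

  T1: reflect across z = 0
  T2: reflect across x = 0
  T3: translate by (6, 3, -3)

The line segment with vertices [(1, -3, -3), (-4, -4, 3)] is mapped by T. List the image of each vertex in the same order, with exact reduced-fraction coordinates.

T1 reflect across z = 0: (1, -3, -3) → (1, -3, 3); (-4, -4, 3) → (-4, -4, -3)
T2 reflect across x = 0: (1, -3, 3) → (-1, -3, 3); (-4, -4, -3) → (4, -4, -3)
T3 translate by (6, 3, -3): (-1, -3, 3) → (5, 0, 0); (4, -4, -3) → (10, -1, -6)

image vertices: (5, 0, 0), (10, -1, -6)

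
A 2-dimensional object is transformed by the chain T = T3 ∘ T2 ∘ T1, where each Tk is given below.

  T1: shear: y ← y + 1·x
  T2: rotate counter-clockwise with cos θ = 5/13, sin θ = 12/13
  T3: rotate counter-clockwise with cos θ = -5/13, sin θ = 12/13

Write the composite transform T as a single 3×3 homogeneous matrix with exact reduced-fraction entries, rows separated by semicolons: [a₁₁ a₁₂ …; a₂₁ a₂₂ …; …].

T1 = [1 0 0; 1 1 0; 0 0 1]
T2·T1 = [-7/13 -12/13 0; 17/13 5/13 0; 0 0 1]
T3·…·T1 = [-1 0 0; -1 -1 0; 0 0 1]

T = [-1 0 0; -1 -1 0; 0 0 1]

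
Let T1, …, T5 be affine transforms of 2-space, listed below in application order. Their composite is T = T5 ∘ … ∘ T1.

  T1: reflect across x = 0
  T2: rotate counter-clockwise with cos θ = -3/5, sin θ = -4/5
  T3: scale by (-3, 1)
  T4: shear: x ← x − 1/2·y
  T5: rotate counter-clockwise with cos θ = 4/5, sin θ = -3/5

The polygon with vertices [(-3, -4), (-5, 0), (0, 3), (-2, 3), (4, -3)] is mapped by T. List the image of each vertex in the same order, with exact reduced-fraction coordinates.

image vertices: (12, -9), (32/5, -49/5), (-153/25, 117/50), (-89/25, -79/50), (1, 11/2)

T1 reflect across x = 0: (-3, -4) → (3, -4); (-5, 0) → (5, 0); (0, 3) → (0, 3); (-2, 3) → (2, 3); (4, -3) → (-4, -3)
T2 rotate counter-clockwise with cos θ = -3/5, sin θ = -4/5: (3, -4) → (-5, 0); (5, 0) → (-3, -4); (0, 3) → (12/5, -9/5); (2, 3) → (6/5, -17/5); (-4, -3) → (0, 5)
T3 scale by (-3, 1): (-5, 0) → (15, 0); (-3, -4) → (9, -4); (12/5, -9/5) → (-36/5, -9/5); (6/5, -17/5) → (-18/5, -17/5); (0, 5) → (0, 5)
T4 shear: x ← x − 1/2·y: (15, 0) → (15, 0); (9, -4) → (11, -4); (-36/5, -9/5) → (-63/10, -9/5); (-18/5, -17/5) → (-19/10, -17/5); (0, 5) → (-5/2, 5)
T5 rotate counter-clockwise with cos θ = 4/5, sin θ = -3/5: (15, 0) → (12, -9); (11, -4) → (32/5, -49/5); (-63/10, -9/5) → (-153/25, 117/50); (-19/10, -17/5) → (-89/25, -79/50); (-5/2, 5) → (1, 11/2)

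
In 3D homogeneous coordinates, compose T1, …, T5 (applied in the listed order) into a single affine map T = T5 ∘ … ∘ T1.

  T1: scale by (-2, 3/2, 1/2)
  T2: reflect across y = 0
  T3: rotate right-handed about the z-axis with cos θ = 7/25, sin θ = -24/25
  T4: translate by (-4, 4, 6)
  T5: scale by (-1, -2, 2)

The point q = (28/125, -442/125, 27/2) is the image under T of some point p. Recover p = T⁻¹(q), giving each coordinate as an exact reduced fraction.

p = (-8/5, -2, 3/2)

T1 = [-2 0 0 0; 0 3/2 0 0; 0 0 1/2 0; 0 0 0 1]
T2·T1 = [-2 0 0 0; 0 -3/2 0 0; 0 0 1/2 0; 0 0 0 1]
T3·…·T1 = [-14/25 -36/25 0 0; 48/25 -21/50 0 0; 0 0 1/2 0; 0 0 0 1]
T4·…·T1 = [-14/25 -36/25 0 -4; 48/25 -21/50 0 4; 0 0 1/2 6; 0 0 0 1]
T5·…·T1 = [14/25 36/25 0 4; -96/25 21/25 0 -8; 0 0 1 12; 0 0 0 1]
det M = 6; M⁻¹ = [7/50 -6/25 0 -62/25; 16/25 7/75 0 -136/75; 0 0 1 -12; 0 0 0 1]
M⁻¹ · (28/125, -442/125, 27/2)ᵀ = (-8/5, -2, 3/2)ᵀ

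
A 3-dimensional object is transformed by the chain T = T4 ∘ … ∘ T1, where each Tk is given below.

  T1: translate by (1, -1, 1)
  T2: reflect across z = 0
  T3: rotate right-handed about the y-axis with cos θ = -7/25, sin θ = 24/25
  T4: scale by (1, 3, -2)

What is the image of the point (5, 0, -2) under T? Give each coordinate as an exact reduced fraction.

T(p) = (-18/25, -3, 302/25)

T1 translate by (1, -1, 1): (5, 0, -2) → (6, -1, -1)
T2 reflect across z = 0: (6, -1, -1) → (6, -1, 1)
T3 rotate right-handed about the y-axis with cos θ = -7/25, sin θ = 24/25: (6, -1, 1) → (-18/25, -1, -151/25)
T4 scale by (1, 3, -2): (-18/25, -1, -151/25) → (-18/25, -3, 302/25)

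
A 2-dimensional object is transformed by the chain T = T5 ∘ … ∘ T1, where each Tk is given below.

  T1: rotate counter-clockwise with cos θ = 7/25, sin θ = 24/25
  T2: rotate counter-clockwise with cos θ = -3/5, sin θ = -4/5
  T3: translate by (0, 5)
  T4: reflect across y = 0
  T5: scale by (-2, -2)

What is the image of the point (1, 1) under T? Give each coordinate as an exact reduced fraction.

T1 rotate counter-clockwise with cos θ = 7/25, sin θ = 24/25: (1, 1) → (-17/25, 31/25)
T2 rotate counter-clockwise with cos θ = -3/5, sin θ = -4/5: (-17/25, 31/25) → (7/5, -1/5)
T3 translate by (0, 5): (7/5, -1/5) → (7/5, 24/5)
T4 reflect across y = 0: (7/5, 24/5) → (7/5, -24/5)
T5 scale by (-2, -2): (7/5, -24/5) → (-14/5, 48/5)

T(p) = (-14/5, 48/5)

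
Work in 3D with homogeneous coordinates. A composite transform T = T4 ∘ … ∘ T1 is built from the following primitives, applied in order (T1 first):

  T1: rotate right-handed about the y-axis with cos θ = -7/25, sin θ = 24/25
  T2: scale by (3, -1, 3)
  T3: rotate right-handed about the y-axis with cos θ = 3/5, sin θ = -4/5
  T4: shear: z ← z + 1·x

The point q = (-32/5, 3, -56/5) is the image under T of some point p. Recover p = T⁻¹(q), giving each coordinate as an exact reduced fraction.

p = (0, -3, -8/3)

T1 = [-7/25 0 24/25 0; 0 1 0 0; -24/25 0 -7/25 0; 0 0 0 1]
T2·T1 = [-21/25 0 72/25 0; 0 -1 0 0; -72/25 0 -21/25 0; 0 0 0 1]
T3·…·T1 = [9/5 0 12/5 0; 0 -1 0 0; -12/5 0 9/5 0; 0 0 0 1]
T4·…·T1 = [9/5 0 12/5 0; 0 -1 0 0; -3/5 0 21/5 0; 0 0 0 1]
det M = -9; M⁻¹ = [7/15 0 -4/15 0; 0 -1 0 0; 1/15 0 1/5 0; 0 0 0 1]
M⁻¹ · (-32/5, 3, -56/5)ᵀ = (0, -3, -8/3)ᵀ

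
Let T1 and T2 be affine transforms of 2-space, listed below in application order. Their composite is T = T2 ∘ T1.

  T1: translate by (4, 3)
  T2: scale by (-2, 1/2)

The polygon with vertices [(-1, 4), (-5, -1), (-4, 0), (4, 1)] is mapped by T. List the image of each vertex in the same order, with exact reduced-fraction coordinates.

T1 translate by (4, 3): (-1, 4) → (3, 7); (-5, -1) → (-1, 2); (-4, 0) → (0, 3); (4, 1) → (8, 4)
T2 scale by (-2, 1/2): (3, 7) → (-6, 7/2); (-1, 2) → (2, 1); (0, 3) → (0, 3/2); (8, 4) → (-16, 2)

image vertices: (-6, 7/2), (2, 1), (0, 3/2), (-16, 2)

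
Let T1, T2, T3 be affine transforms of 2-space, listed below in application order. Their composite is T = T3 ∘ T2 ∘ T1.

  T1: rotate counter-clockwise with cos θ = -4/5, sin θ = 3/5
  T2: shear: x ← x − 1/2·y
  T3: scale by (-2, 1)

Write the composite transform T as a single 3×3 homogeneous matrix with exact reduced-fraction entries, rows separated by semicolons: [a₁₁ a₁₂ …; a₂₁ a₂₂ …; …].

T = [11/5 2/5 0; 3/5 -4/5 0; 0 0 1]

T1 = [-4/5 -3/5 0; 3/5 -4/5 0; 0 0 1]
T2·T1 = [-11/10 -1/5 0; 3/5 -4/5 0; 0 0 1]
T3·…·T1 = [11/5 2/5 0; 3/5 -4/5 0; 0 0 1]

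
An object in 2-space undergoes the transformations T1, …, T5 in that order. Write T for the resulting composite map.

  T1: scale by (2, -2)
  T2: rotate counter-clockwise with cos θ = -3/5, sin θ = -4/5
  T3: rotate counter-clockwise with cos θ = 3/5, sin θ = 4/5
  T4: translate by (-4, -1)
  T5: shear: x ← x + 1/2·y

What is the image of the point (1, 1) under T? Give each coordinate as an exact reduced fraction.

T1 scale by (2, -2): (1, 1) → (2, -2)
T2 rotate counter-clockwise with cos θ = -3/5, sin θ = -4/5: (2, -2) → (-14/5, -2/5)
T3 rotate counter-clockwise with cos θ = 3/5, sin θ = 4/5: (-14/5, -2/5) → (-34/25, -62/25)
T4 translate by (-4, -1): (-34/25, -62/25) → (-134/25, -87/25)
T5 shear: x ← x + 1/2·y: (-134/25, -87/25) → (-71/10, -87/25)

T(p) = (-71/10, -87/25)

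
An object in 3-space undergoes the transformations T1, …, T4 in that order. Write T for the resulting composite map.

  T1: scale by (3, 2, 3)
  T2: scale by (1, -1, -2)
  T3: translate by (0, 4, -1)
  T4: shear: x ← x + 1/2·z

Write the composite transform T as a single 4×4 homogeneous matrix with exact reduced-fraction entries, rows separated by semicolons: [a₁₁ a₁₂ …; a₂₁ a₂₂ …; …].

T1 = [3 0 0 0; 0 2 0 0; 0 0 3 0; 0 0 0 1]
T2·T1 = [3 0 0 0; 0 -2 0 0; 0 0 -6 0; 0 0 0 1]
T3·…·T1 = [3 0 0 0; 0 -2 0 4; 0 0 -6 -1; 0 0 0 1]
T4·…·T1 = [3 0 -3 -1/2; 0 -2 0 4; 0 0 -6 -1; 0 0 0 1]

T = [3 0 -3 -1/2; 0 -2 0 4; 0 0 -6 -1; 0 0 0 1]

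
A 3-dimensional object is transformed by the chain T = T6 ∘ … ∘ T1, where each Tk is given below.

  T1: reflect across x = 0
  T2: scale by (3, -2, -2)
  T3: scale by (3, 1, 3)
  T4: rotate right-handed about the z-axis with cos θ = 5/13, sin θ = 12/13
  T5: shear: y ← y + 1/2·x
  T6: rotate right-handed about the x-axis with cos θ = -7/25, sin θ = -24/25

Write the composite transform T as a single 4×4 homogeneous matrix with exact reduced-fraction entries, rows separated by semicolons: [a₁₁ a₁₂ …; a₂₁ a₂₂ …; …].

T = [-45/13 24/13 0 0; 1827/650 -14/325 -144/25 0; 3132/325 -48/325 42/25 0; 0 0 0 1]

T1 = [-1 0 0 0; 0 1 0 0; 0 0 1 0; 0 0 0 1]
T2·T1 = [-3 0 0 0; 0 -2 0 0; 0 0 -2 0; 0 0 0 1]
T3·…·T1 = [-9 0 0 0; 0 -2 0 0; 0 0 -6 0; 0 0 0 1]
T4·…·T1 = [-45/13 24/13 0 0; -108/13 -10/13 0 0; 0 0 -6 0; 0 0 0 1]
T5·…·T1 = [-45/13 24/13 0 0; -261/26 2/13 0 0; 0 0 -6 0; 0 0 0 1]
T6·…·T1 = [-45/13 24/13 0 0; 1827/650 -14/325 -144/25 0; 3132/325 -48/325 42/25 0; 0 0 0 1]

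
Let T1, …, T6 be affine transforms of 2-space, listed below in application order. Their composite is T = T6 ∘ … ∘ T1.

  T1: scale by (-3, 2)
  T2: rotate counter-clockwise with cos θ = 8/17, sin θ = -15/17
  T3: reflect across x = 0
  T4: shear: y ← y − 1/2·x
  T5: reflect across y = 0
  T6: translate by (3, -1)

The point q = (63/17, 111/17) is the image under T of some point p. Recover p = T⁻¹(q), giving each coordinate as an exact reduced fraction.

p = (-2, -2)

T1 = [-3 0 0; 0 2 0; 0 0 1]
T2·T1 = [-24/17 30/17 0; 45/17 16/17 0; 0 0 1]
T3·…·T1 = [24/17 -30/17 0; 45/17 16/17 0; 0 0 1]
T4·…·T1 = [24/17 -30/17 0; 33/17 31/17 0; 0 0 1]
T5·…·T1 = [24/17 -30/17 0; -33/17 -31/17 0; 0 0 1]
T6·…·T1 = [24/17 -30/17 3; -33/17 -31/17 -1; 0 0 1]
det M = -6; M⁻¹ = [31/102 -5/17 -41/34; -11/34 -4/17 25/34; 0 0 1]
M⁻¹ · (63/17, 111/17)ᵀ = (-2, -2)ᵀ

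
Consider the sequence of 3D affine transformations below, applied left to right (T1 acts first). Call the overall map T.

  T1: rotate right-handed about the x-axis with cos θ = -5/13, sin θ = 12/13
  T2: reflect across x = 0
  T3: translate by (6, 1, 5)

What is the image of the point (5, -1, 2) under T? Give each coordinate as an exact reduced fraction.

T1 rotate right-handed about the x-axis with cos θ = -5/13, sin θ = 12/13: (5, -1, 2) → (5, -19/13, -22/13)
T2 reflect across x = 0: (5, -19/13, -22/13) → (-5, -19/13, -22/13)
T3 translate by (6, 1, 5): (-5, -19/13, -22/13) → (1, -6/13, 43/13)

T(p) = (1, -6/13, 43/13)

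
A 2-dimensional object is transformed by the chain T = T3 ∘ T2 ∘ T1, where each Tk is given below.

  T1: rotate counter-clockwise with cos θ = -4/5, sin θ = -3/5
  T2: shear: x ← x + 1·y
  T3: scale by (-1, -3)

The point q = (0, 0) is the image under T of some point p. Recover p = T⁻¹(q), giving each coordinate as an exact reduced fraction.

T1 = [-4/5 3/5 0; -3/5 -4/5 0; 0 0 1]
T2·T1 = [-7/5 -1/5 0; -3/5 -4/5 0; 0 0 1]
T3·…·T1 = [7/5 1/5 0; 9/5 12/5 0; 0 0 1]
det M = 3; M⁻¹ = [4/5 -1/15 0; -3/5 7/15 0; 0 0 1]
M⁻¹ · (0, 0)ᵀ = (0, 0)ᵀ

p = (0, 0)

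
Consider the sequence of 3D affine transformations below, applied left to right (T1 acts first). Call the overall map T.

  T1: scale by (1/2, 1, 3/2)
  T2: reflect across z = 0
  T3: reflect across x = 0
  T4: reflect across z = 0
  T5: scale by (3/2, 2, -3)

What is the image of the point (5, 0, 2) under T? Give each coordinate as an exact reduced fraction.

T(p) = (-15/4, 0, -9)

T1 scale by (1/2, 1, 3/2): (5, 0, 2) → (5/2, 0, 3)
T2 reflect across z = 0: (5/2, 0, 3) → (5/2, 0, -3)
T3 reflect across x = 0: (5/2, 0, -3) → (-5/2, 0, -3)
T4 reflect across z = 0: (-5/2, 0, -3) → (-5/2, 0, 3)
T5 scale by (3/2, 2, -3): (-5/2, 0, 3) → (-15/4, 0, -9)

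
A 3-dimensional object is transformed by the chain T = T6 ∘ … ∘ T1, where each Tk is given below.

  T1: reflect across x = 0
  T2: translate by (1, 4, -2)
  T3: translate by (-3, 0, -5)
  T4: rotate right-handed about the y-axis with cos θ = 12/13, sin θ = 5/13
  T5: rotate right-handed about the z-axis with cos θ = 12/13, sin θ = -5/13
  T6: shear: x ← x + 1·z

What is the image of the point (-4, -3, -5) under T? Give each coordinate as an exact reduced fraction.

T1 reflect across x = 0: (-4, -3, -5) → (4, -3, -5)
T2 translate by (1, 4, -2): (4, -3, -5) → (5, 1, -7)
T3 translate by (-3, 0, -5): (5, 1, -7) → (2, 1, -12)
T4 rotate right-handed about the y-axis with cos θ = 12/13, sin θ = 5/13: (2, 1, -12) → (-36/13, 1, -154/13)
T5 rotate right-handed about the z-axis with cos θ = 12/13, sin θ = -5/13: (-36/13, 1, -154/13) → (-367/169, 336/169, -154/13)
T6 shear: x ← x + 1·z: (-367/169, 336/169, -154/13) → (-2369/169, 336/169, -154/13)

T(p) = (-2369/169, 336/169, -154/13)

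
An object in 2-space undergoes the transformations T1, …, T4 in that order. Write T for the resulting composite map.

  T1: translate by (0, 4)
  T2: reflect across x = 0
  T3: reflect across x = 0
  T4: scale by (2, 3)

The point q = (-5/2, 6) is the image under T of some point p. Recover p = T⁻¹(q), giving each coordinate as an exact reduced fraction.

p = (-5/4, -2)

T1 = [1 0 0; 0 1 4; 0 0 1]
T2·T1 = [-1 0 0; 0 1 4; 0 0 1]
T3·…·T1 = [1 0 0; 0 1 4; 0 0 1]
T4·…·T1 = [2 0 0; 0 3 12; 0 0 1]
det M = 6; M⁻¹ = [1/2 0 0; 0 1/3 -4; 0 0 1]
M⁻¹ · (-5/2, 6)ᵀ = (-5/4, -2)ᵀ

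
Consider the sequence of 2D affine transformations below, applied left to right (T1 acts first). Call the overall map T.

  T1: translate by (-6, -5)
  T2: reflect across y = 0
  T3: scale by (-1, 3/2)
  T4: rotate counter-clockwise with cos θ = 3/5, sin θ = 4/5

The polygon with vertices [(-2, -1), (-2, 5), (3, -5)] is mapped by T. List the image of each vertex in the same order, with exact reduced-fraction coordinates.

image vertices: (-12/5, 59/5), (24/5, 32/5), (-51/5, 57/5)

T1 translate by (-6, -5): (-2, -1) → (-8, -6); (-2, 5) → (-8, 0); (3, -5) → (-3, -10)
T2 reflect across y = 0: (-8, -6) → (-8, 6); (-8, 0) → (-8, 0); (-3, -10) → (-3, 10)
T3 scale by (-1, 3/2): (-8, 6) → (8, 9); (-8, 0) → (8, 0); (-3, 10) → (3, 15)
T4 rotate counter-clockwise with cos θ = 3/5, sin θ = 4/5: (8, 9) → (-12/5, 59/5); (8, 0) → (24/5, 32/5); (3, 15) → (-51/5, 57/5)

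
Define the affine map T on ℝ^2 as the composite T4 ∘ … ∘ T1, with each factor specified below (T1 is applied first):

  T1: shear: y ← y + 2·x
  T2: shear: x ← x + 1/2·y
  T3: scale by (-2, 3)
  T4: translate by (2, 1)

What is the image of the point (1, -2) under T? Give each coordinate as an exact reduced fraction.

T1 shear: y ← y + 2·x: (1, -2) → (1, 0)
T2 shear: x ← x + 1/2·y: (1, 0) → (1, 0)
T3 scale by (-2, 3): (1, 0) → (-2, 0)
T4 translate by (2, 1): (-2, 0) → (0, 1)

T(p) = (0, 1)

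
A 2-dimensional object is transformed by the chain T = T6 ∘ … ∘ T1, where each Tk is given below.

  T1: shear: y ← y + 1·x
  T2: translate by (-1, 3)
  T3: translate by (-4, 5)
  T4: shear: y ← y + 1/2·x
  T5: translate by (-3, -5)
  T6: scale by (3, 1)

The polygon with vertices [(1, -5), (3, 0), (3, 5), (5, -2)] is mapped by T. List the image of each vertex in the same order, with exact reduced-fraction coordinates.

T1 shear: y ← y + 1·x: (1, -5) → (1, -4); (3, 0) → (3, 3); (3, 5) → (3, 8); (5, -2) → (5, 3)
T2 translate by (-1, 3): (1, -4) → (0, -1); (3, 3) → (2, 6); (3, 8) → (2, 11); (5, 3) → (4, 6)
T3 translate by (-4, 5): (0, -1) → (-4, 4); (2, 6) → (-2, 11); (2, 11) → (-2, 16); (4, 6) → (0, 11)
T4 shear: y ← y + 1/2·x: (-4, 4) → (-4, 2); (-2, 11) → (-2, 10); (-2, 16) → (-2, 15); (0, 11) → (0, 11)
T5 translate by (-3, -5): (-4, 2) → (-7, -3); (-2, 10) → (-5, 5); (-2, 15) → (-5, 10); (0, 11) → (-3, 6)
T6 scale by (3, 1): (-7, -3) → (-21, -3); (-5, 5) → (-15, 5); (-5, 10) → (-15, 10); (-3, 6) → (-9, 6)

image vertices: (-21, -3), (-15, 5), (-15, 10), (-9, 6)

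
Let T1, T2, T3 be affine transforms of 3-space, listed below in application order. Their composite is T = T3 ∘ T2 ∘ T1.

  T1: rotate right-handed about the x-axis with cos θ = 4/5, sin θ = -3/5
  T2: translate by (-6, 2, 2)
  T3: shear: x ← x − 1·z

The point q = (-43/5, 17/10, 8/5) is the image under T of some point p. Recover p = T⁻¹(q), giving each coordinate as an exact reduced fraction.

T1 = [1 0 0 0; 0 4/5 3/5 0; 0 -3/5 4/5 0; 0 0 0 1]
T2·T1 = [1 0 0 -6; 0 4/5 3/5 2; 0 -3/5 4/5 2; 0 0 0 1]
T3·…·T1 = [1 3/5 -4/5 -8; 0 4/5 3/5 2; 0 -3/5 4/5 2; 0 0 0 1]
det M = 1; M⁻¹ = [1 0 1 6; 0 4/5 -3/5 -2/5; 0 3/5 4/5 -14/5; 0 0 0 1]
M⁻¹ · (-43/5, 17/10, 8/5)ᵀ = (-1, 0, -1/2)ᵀ

p = (-1, 0, -1/2)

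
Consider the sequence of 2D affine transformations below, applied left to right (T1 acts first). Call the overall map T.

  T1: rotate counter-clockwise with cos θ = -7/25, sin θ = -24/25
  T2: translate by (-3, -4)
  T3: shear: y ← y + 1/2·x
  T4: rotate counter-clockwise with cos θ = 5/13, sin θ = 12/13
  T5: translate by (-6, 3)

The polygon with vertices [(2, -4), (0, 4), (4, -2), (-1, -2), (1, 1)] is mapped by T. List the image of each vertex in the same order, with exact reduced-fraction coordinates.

image vertices: (-1, -71/10), (-87/65, 1279/650), (77/65, -4249/650), (-218/65, -1017/325), (-64/65, -521/325)

T1 rotate counter-clockwise with cos θ = -7/25, sin θ = -24/25: (2, -4) → (-22/5, -4/5); (0, 4) → (96/25, -28/25); (4, -2) → (-76/25, -82/25); (-1, -2) → (-41/25, 38/25); (1, 1) → (17/25, -31/25)
T2 translate by (-3, -4): (-22/5, -4/5) → (-37/5, -24/5); (96/25, -28/25) → (21/25, -128/25); (-76/25, -82/25) → (-151/25, -182/25); (-41/25, 38/25) → (-116/25, -62/25); (17/25, -31/25) → (-58/25, -131/25)
T3 shear: y ← y + 1/2·x: (-37/5, -24/5) → (-37/5, -17/2); (21/25, -128/25) → (21/25, -47/10); (-151/25, -182/25) → (-151/25, -103/10); (-116/25, -62/25) → (-116/25, -24/5); (-58/25, -131/25) → (-58/25, -32/5)
T4 rotate counter-clockwise with cos θ = 5/13, sin θ = 12/13: (-37/5, -17/2) → (5, -101/10); (21/25, -47/10) → (303/65, -671/650); (-151/25, -103/10) → (467/65, -6199/650); (-116/25, -24/5) → (172/65, -1992/325); (-58/25, -32/5) → (326/65, -1496/325)
T5 translate by (-6, 3): (5, -101/10) → (-1, -71/10); (303/65, -671/650) → (-87/65, 1279/650); (467/65, -6199/650) → (77/65, -4249/650); (172/65, -1992/325) → (-218/65, -1017/325); (326/65, -1496/325) → (-64/65, -521/325)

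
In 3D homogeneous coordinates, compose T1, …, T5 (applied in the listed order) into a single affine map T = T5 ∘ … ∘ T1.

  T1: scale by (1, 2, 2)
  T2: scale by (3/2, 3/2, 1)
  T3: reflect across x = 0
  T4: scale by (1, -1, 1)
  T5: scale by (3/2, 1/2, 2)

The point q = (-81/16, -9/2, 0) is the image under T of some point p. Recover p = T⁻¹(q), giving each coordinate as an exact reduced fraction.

T1 = [1 0 0 0; 0 2 0 0; 0 0 2 0; 0 0 0 1]
T2·T1 = [3/2 0 0 0; 0 3 0 0; 0 0 2 0; 0 0 0 1]
T3·…·T1 = [-3/2 0 0 0; 0 3 0 0; 0 0 2 0; 0 0 0 1]
T4·…·T1 = [-3/2 0 0 0; 0 -3 0 0; 0 0 2 0; 0 0 0 1]
T5·…·T1 = [-9/4 0 0 0; 0 -3/2 0 0; 0 0 4 0; 0 0 0 1]
det M = 27/2; M⁻¹ = [-4/9 0 0 0; 0 -2/3 0 0; 0 0 1/4 0; 0 0 0 1]
M⁻¹ · (-81/16, -9/2, 0)ᵀ = (9/4, 3, 0)ᵀ

p = (9/4, 3, 0)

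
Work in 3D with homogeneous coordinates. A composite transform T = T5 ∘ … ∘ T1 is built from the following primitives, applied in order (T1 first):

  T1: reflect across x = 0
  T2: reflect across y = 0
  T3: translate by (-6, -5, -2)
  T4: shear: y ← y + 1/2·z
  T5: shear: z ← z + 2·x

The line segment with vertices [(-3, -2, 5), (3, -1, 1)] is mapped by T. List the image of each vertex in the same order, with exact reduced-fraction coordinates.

T1 reflect across x = 0: (-3, -2, 5) → (3, -2, 5); (3, -1, 1) → (-3, -1, 1)
T2 reflect across y = 0: (3, -2, 5) → (3, 2, 5); (-3, -1, 1) → (-3, 1, 1)
T3 translate by (-6, -5, -2): (3, 2, 5) → (-3, -3, 3); (-3, 1, 1) → (-9, -4, -1)
T4 shear: y ← y + 1/2·z: (-3, -3, 3) → (-3, -3/2, 3); (-9, -4, -1) → (-9, -9/2, -1)
T5 shear: z ← z + 2·x: (-3, -3/2, 3) → (-3, -3/2, -3); (-9, -9/2, -1) → (-9, -9/2, -19)

image vertices: (-3, -3/2, -3), (-9, -9/2, -19)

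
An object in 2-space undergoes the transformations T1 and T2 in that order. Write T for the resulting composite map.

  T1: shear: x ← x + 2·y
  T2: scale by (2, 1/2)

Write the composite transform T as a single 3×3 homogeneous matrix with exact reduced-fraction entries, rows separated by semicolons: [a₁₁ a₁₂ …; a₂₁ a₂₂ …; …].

T1 = [1 2 0; 0 1 0; 0 0 1]
T2·T1 = [2 4 0; 0 1/2 0; 0 0 1]

T = [2 4 0; 0 1/2 0; 0 0 1]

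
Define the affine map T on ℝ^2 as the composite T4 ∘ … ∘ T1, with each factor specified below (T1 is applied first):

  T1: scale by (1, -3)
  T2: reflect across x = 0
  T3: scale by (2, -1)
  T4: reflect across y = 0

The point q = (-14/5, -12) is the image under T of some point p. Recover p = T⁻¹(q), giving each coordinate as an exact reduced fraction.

p = (7/5, 4)

T1 = [1 0 0; 0 -3 0; 0 0 1]
T2·T1 = [-1 0 0; 0 -3 0; 0 0 1]
T3·…·T1 = [-2 0 0; 0 3 0; 0 0 1]
T4·…·T1 = [-2 0 0; 0 -3 0; 0 0 1]
det M = 6; M⁻¹ = [-1/2 0 0; 0 -1/3 0; 0 0 1]
M⁻¹ · (-14/5, -12)ᵀ = (7/5, 4)ᵀ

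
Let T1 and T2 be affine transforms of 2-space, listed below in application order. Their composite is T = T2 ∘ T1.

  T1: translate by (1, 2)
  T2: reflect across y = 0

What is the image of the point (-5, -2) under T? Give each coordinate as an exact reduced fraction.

T(p) = (-4, 0)

T1 translate by (1, 2): (-5, -2) → (-4, 0)
T2 reflect across y = 0: (-4, 0) → (-4, 0)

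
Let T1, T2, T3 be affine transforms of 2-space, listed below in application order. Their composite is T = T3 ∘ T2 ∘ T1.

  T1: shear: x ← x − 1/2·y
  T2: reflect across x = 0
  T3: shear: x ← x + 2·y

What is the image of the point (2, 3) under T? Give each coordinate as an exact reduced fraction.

T1 shear: x ← x − 1/2·y: (2, 3) → (1/2, 3)
T2 reflect across x = 0: (1/2, 3) → (-1/2, 3)
T3 shear: x ← x + 2·y: (-1/2, 3) → (11/2, 3)

T(p) = (11/2, 3)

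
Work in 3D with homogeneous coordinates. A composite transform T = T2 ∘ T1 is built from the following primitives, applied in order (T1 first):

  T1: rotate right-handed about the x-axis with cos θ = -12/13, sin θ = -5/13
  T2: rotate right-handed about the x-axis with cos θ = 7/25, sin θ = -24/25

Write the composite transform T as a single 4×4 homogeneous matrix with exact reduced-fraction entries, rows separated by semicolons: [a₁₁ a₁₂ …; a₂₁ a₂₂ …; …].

T1 = [1 0 0 0; 0 -12/13 5/13 0; 0 -5/13 -12/13 0; 0 0 0 1]
T2·T1 = [1 0 0 0; 0 -204/325 -253/325 0; 0 253/325 -204/325 0; 0 0 0 1]

T = [1 0 0 0; 0 -204/325 -253/325 0; 0 253/325 -204/325 0; 0 0 0 1]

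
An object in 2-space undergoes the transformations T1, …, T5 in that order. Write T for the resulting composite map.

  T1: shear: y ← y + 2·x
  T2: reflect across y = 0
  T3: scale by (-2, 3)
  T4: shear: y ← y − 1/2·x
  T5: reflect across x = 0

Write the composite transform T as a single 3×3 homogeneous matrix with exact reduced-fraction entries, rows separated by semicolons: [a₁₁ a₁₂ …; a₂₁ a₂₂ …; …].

T1 = [1 0 0; 2 1 0; 0 0 1]
T2·T1 = [1 0 0; -2 -1 0; 0 0 1]
T3·…·T1 = [-2 0 0; -6 -3 0; 0 0 1]
T4·…·T1 = [-2 0 0; -5 -3 0; 0 0 1]
T5·…·T1 = [2 0 0; -5 -3 0; 0 0 1]

T = [2 0 0; -5 -3 0; 0 0 1]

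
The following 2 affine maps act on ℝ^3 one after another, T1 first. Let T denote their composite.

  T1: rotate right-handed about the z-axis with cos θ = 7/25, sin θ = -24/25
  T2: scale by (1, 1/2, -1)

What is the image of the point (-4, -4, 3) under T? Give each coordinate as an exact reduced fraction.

T(p) = (-124/25, 34/25, -3)

T1 rotate right-handed about the z-axis with cos θ = 7/25, sin θ = -24/25: (-4, -4, 3) → (-124/25, 68/25, 3)
T2 scale by (1, 1/2, -1): (-124/25, 68/25, 3) → (-124/25, 34/25, -3)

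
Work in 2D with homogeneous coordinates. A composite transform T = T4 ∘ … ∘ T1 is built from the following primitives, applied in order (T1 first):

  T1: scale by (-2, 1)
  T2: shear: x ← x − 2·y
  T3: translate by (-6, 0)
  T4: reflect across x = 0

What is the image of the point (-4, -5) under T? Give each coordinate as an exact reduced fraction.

T1 scale by (-2, 1): (-4, -5) → (8, -5)
T2 shear: x ← x − 2·y: (8, -5) → (18, -5)
T3 translate by (-6, 0): (18, -5) → (12, -5)
T4 reflect across x = 0: (12, -5) → (-12, -5)

T(p) = (-12, -5)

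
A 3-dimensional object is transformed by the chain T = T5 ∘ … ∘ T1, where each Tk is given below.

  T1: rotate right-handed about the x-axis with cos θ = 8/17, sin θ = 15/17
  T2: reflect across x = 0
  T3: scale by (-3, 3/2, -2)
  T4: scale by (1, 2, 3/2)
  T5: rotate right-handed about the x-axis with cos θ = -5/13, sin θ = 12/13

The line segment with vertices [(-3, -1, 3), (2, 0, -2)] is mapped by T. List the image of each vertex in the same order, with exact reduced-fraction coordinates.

image vertices: (-9, 1119/221, -1773/221), (6, -1026/221, 840/221)

T1 rotate right-handed about the x-axis with cos θ = 8/17, sin θ = 15/17: (-3, -1, 3) → (-3, -53/17, 9/17); (2, 0, -2) → (2, 30/17, -16/17)
T2 reflect across x = 0: (-3, -53/17, 9/17) → (3, -53/17, 9/17); (2, 30/17, -16/17) → (-2, 30/17, -16/17)
T3 scale by (-3, 3/2, -2): (3, -53/17, 9/17) → (-9, -159/34, -18/17); (-2, 30/17, -16/17) → (6, 45/17, 32/17)
T4 scale by (1, 2, 3/2): (-9, -159/34, -18/17) → (-9, -159/17, -27/17); (6, 45/17, 32/17) → (6, 90/17, 48/17)
T5 rotate right-handed about the x-axis with cos θ = -5/13, sin θ = 12/13: (-9, -159/17, -27/17) → (-9, 1119/221, -1773/221); (6, 90/17, 48/17) → (6, -1026/221, 840/221)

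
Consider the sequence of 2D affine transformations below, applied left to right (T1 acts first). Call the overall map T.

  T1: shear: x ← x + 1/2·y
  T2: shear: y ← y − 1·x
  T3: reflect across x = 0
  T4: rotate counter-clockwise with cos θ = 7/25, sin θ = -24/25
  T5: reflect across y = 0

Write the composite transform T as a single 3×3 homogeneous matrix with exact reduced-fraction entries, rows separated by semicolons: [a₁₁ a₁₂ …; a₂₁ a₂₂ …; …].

T = [-31/25 17/50 0; -17/25 -31/50 0; 0 0 1]

T1 = [1 1/2 0; 0 1 0; 0 0 1]
T2·T1 = [1 1/2 0; -1 1/2 0; 0 0 1]
T3·…·T1 = [-1 -1/2 0; -1 1/2 0; 0 0 1]
T4·…·T1 = [-31/25 17/50 0; 17/25 31/50 0; 0 0 1]
T5·…·T1 = [-31/25 17/50 0; -17/25 -31/50 0; 0 0 1]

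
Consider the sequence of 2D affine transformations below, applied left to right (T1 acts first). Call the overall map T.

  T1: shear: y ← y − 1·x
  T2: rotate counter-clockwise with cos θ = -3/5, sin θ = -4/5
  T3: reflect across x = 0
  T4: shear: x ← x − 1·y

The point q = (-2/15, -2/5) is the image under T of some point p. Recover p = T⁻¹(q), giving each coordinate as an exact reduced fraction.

T1 = [1 0 0; -1 1 0; 0 0 1]
T2·T1 = [-7/5 4/5 0; -1/5 -3/5 0; 0 0 1]
T3·…·T1 = [7/5 -4/5 0; -1/5 -3/5 0; 0 0 1]
T4·…·T1 = [8/5 -1/5 0; -1/5 -3/5 0; 0 0 1]
det M = -1; M⁻¹ = [3/5 -1/5 0; -1/5 -8/5 0; 0 0 1]
M⁻¹ · (-2/15, -2/5)ᵀ = (0, 2/3)ᵀ

p = (0, 2/3)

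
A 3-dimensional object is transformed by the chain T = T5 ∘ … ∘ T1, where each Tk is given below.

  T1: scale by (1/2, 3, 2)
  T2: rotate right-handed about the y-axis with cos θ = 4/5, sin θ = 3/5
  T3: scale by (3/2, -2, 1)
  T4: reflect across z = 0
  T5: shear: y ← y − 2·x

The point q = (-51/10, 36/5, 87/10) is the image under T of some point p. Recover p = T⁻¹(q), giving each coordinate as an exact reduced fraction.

T1 = [1/2 0 0 0; 0 3 0 0; 0 0 2 0; 0 0 0 1]
T2·T1 = [2/5 0 6/5 0; 0 3 0 0; -3/10 0 8/5 0; 0 0 0 1]
T3·…·T1 = [3/5 0 9/5 0; 0 -6 0 0; -3/10 0 8/5 0; 0 0 0 1]
T4·…·T1 = [3/5 0 9/5 0; 0 -6 0 0; 3/10 0 -8/5 0; 0 0 0 1]
T5·…·T1 = [3/5 0 9/5 0; -6/5 -6 -18/5 0; 3/10 0 -8/5 0; 0 0 0 1]
det M = 9; M⁻¹ = [16/15 0 6/5 0; -1/3 -1/6 0 0; 1/5 0 -2/5 0; 0 0 0 1]
M⁻¹ · (-51/10, 36/5, 87/10)ᵀ = (5, 1/2, -9/2)ᵀ

p = (5, 1/2, -9/2)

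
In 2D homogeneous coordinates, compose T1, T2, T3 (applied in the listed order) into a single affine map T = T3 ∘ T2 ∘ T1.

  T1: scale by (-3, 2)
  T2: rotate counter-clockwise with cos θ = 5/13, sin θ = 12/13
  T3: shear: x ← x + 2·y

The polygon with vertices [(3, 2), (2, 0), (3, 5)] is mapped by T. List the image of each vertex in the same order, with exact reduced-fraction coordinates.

T1 scale by (-3, 2): (3, 2) → (-9, 4); (2, 0) → (-6, 0); (3, 5) → (-9, 10)
T2 rotate counter-clockwise with cos θ = 5/13, sin θ = 12/13: (-9, 4) → (-93/13, -88/13); (-6, 0) → (-30/13, -72/13); (-9, 10) → (-165/13, -58/13)
T3 shear: x ← x + 2·y: (-93/13, -88/13) → (-269/13, -88/13); (-30/13, -72/13) → (-174/13, -72/13); (-165/13, -58/13) → (-281/13, -58/13)

image vertices: (-269/13, -88/13), (-174/13, -72/13), (-281/13, -58/13)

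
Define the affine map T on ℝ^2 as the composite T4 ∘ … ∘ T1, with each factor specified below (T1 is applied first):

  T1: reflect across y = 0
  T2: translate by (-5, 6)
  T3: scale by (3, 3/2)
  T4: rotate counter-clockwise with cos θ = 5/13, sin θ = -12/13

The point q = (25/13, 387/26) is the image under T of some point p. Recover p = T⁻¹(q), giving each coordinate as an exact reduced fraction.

T1 = [1 0 0; 0 -1 0; 0 0 1]
T2·T1 = [1 0 -5; 0 -1 6; 0 0 1]
T3·…·T1 = [3 0 -15; 0 -3/2 9; 0 0 1]
T4·…·T1 = [15/13 -18/13 33/13; -36/13 -15/26 225/13; 0 0 1]
det M = -9/2; M⁻¹ = [5/39 -4/13 5; -8/13 -10/39 6; 0 0 1]
M⁻¹ · (25/13, 387/26)ᵀ = (2/3, 1)ᵀ

p = (2/3, 1)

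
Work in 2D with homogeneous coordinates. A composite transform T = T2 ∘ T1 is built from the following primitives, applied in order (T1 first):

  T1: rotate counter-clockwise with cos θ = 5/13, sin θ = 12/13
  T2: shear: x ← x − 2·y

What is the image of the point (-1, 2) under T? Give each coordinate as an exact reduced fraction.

T1 rotate counter-clockwise with cos θ = 5/13, sin θ = 12/13: (-1, 2) → (-29/13, -2/13)
T2 shear: x ← x − 2·y: (-29/13, -2/13) → (-25/13, -2/13)

T(p) = (-25/13, -2/13)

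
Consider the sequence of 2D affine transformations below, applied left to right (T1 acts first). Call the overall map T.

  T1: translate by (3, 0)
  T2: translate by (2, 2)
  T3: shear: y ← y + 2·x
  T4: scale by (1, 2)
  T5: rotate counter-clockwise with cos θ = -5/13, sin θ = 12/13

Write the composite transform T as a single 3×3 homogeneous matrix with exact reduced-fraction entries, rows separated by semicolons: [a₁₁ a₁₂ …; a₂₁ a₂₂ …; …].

T1 = [1 0 3; 0 1 0; 0 0 1]
T2·T1 = [1 0 5; 0 1 2; 0 0 1]
T3·…·T1 = [1 0 5; 2 1 12; 0 0 1]
T4·…·T1 = [1 0 5; 4 2 24; 0 0 1]
T5·…·T1 = [-53/13 -24/13 -313/13; -8/13 -10/13 -60/13; 0 0 1]

T = [-53/13 -24/13 -313/13; -8/13 -10/13 -60/13; 0 0 1]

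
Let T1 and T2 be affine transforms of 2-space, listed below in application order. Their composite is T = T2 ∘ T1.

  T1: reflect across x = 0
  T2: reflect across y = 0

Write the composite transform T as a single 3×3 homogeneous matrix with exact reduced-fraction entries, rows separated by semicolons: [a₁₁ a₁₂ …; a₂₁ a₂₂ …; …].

T = [-1 0 0; 0 -1 0; 0 0 1]

T1 = [-1 0 0; 0 1 0; 0 0 1]
T2·T1 = [-1 0 0; 0 -1 0; 0 0 1]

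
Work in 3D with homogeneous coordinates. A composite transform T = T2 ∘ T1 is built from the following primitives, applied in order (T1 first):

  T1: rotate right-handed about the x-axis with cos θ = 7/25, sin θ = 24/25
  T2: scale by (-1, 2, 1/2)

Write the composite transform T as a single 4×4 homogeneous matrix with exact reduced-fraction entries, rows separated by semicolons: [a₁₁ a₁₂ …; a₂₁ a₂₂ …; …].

T = [-1 0 0 0; 0 14/25 -48/25 0; 0 12/25 7/50 0; 0 0 0 1]

T1 = [1 0 0 0; 0 7/25 -24/25 0; 0 24/25 7/25 0; 0 0 0 1]
T2·T1 = [-1 0 0 0; 0 14/25 -48/25 0; 0 12/25 7/50 0; 0 0 0 1]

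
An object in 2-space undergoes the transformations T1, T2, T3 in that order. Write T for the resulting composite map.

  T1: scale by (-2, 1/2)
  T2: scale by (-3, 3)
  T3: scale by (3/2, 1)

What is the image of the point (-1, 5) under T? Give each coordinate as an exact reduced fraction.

T(p) = (-9, 15/2)

T1 scale by (-2, 1/2): (-1, 5) → (2, 5/2)
T2 scale by (-3, 3): (2, 5/2) → (-6, 15/2)
T3 scale by (3/2, 1): (-6, 15/2) → (-9, 15/2)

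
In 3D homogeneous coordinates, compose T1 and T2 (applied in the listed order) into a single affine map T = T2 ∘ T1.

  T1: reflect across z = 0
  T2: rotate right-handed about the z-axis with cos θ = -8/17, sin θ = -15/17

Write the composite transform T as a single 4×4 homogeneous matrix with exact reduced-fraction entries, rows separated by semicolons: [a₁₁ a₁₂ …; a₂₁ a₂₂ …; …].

T1 = [1 0 0 0; 0 1 0 0; 0 0 -1 0; 0 0 0 1]
T2·T1 = [-8/17 15/17 0 0; -15/17 -8/17 0 0; 0 0 -1 0; 0 0 0 1]

T = [-8/17 15/17 0 0; -15/17 -8/17 0 0; 0 0 -1 0; 0 0 0 1]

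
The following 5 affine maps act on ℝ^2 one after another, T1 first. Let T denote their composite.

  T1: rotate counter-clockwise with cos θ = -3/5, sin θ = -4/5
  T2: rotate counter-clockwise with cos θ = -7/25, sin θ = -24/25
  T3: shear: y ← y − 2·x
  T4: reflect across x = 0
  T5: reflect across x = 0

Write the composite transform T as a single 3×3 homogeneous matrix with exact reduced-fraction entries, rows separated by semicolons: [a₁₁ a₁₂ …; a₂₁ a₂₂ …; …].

T1 = [-3/5 4/5 0; -4/5 -3/5 0; 0 0 1]
T2·T1 = [-3/5 -4/5 0; 4/5 -3/5 0; 0 0 1]
T3·…·T1 = [-3/5 -4/5 0; 2 1 0; 0 0 1]
T4·…·T1 = [3/5 4/5 0; 2 1 0; 0 0 1]
T5·…·T1 = [-3/5 -4/5 0; 2 1 0; 0 0 1]

T = [-3/5 -4/5 0; 2 1 0; 0 0 1]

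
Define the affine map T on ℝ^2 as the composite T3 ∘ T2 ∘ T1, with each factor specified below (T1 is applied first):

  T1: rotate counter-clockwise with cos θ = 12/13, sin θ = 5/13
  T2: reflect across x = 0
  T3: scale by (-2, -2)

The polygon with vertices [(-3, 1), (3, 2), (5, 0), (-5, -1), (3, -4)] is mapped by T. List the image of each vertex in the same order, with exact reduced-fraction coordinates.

image vertices: (-82/13, 6/13), (4, -6), (120/13, -50/13), (-110/13, 74/13), (112/13, 66/13)

T1 rotate counter-clockwise with cos θ = 12/13, sin θ = 5/13: (-3, 1) → (-41/13, -3/13); (3, 2) → (2, 3); (5, 0) → (60/13, 25/13); (-5, -1) → (-55/13, -37/13); (3, -4) → (56/13, -33/13)
T2 reflect across x = 0: (-41/13, -3/13) → (41/13, -3/13); (2, 3) → (-2, 3); (60/13, 25/13) → (-60/13, 25/13); (-55/13, -37/13) → (55/13, -37/13); (56/13, -33/13) → (-56/13, -33/13)
T3 scale by (-2, -2): (41/13, -3/13) → (-82/13, 6/13); (-2, 3) → (4, -6); (-60/13, 25/13) → (120/13, -50/13); (55/13, -37/13) → (-110/13, 74/13); (-56/13, -33/13) → (112/13, 66/13)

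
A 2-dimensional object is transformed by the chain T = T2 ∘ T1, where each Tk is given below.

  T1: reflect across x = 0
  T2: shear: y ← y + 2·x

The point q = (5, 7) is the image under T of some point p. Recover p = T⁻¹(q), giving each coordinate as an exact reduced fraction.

T1 = [-1 0 0; 0 1 0; 0 0 1]
T2·T1 = [-1 0 0; -2 1 0; 0 0 1]
det M = -1; M⁻¹ = [-1 0 0; -2 1 0; 0 0 1]
M⁻¹ · (5, 7)ᵀ = (-5, -3)ᵀ

p = (-5, -3)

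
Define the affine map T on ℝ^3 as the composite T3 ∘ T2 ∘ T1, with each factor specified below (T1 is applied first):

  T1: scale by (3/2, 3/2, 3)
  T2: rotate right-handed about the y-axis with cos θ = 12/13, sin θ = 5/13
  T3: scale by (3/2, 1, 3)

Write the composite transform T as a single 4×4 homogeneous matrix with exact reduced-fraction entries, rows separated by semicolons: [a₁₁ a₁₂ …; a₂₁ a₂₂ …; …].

T1 = [3/2 0 0 0; 0 3/2 0 0; 0 0 3 0; 0 0 0 1]
T2·T1 = [18/13 0 15/13 0; 0 3/2 0 0; -15/26 0 36/13 0; 0 0 0 1]
T3·…·T1 = [27/13 0 45/26 0; 0 3/2 0 0; -45/26 0 108/13 0; 0 0 0 1]

T = [27/13 0 45/26 0; 0 3/2 0 0; -45/26 0 108/13 0; 0 0 0 1]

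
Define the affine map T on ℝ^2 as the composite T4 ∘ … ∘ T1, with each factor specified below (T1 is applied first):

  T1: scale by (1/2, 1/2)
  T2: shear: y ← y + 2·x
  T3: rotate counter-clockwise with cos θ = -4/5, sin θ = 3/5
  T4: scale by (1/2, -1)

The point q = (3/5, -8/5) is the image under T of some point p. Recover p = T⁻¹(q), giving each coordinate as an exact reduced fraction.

p = (0, -4)

T1 = [1/2 0 0; 0 1/2 0; 0 0 1]
T2·T1 = [1/2 0 0; 1 1/2 0; 0 0 1]
T3·…·T1 = [-1 -3/10 0; -1/2 -2/5 0; 0 0 1]
T4·…·T1 = [-1/2 -3/20 0; 1/2 2/5 0; 0 0 1]
det M = -1/8; M⁻¹ = [-16/5 -6/5 0; 4 4 0; 0 0 1]
M⁻¹ · (3/5, -8/5)ᵀ = (0, -4)ᵀ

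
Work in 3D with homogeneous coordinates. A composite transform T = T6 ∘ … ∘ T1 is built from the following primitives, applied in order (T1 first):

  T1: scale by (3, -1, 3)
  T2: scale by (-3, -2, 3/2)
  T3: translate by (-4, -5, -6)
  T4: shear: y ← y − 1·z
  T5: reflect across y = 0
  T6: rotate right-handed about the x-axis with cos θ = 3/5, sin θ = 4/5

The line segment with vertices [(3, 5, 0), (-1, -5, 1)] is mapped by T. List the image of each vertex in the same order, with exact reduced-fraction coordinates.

image vertices: (-31, -9/5, -62/5), (5, 93/10, 99/10)

T1 scale by (3, -1, 3): (3, 5, 0) → (9, -5, 0); (-1, -5, 1) → (-3, 5, 3)
T2 scale by (-3, -2, 3/2): (9, -5, 0) → (-27, 10, 0); (-3, 5, 3) → (9, -10, 9/2)
T3 translate by (-4, -5, -6): (-27, 10, 0) → (-31, 5, -6); (9, -10, 9/2) → (5, -15, -3/2)
T4 shear: y ← y − 1·z: (-31, 5, -6) → (-31, 11, -6); (5, -15, -3/2) → (5, -27/2, -3/2)
T5 reflect across y = 0: (-31, 11, -6) → (-31, -11, -6); (5, -27/2, -3/2) → (5, 27/2, -3/2)
T6 rotate right-handed about the x-axis with cos θ = 3/5, sin θ = 4/5: (-31, -11, -6) → (-31, -9/5, -62/5); (5, 27/2, -3/2) → (5, 93/10, 99/10)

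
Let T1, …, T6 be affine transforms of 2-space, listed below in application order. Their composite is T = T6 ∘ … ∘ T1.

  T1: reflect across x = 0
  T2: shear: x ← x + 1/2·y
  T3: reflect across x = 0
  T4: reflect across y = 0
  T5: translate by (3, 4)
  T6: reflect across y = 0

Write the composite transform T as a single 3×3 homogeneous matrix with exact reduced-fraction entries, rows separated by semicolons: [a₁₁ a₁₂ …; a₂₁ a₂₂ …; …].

T1 = [-1 0 0; 0 1 0; 0 0 1]
T2·T1 = [-1 1/2 0; 0 1 0; 0 0 1]
T3·…·T1 = [1 -1/2 0; 0 1 0; 0 0 1]
T4·…·T1 = [1 -1/2 0; 0 -1 0; 0 0 1]
T5·…·T1 = [1 -1/2 3; 0 -1 4; 0 0 1]
T6·…·T1 = [1 -1/2 3; 0 1 -4; 0 0 1]

T = [1 -1/2 3; 0 1 -4; 0 0 1]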